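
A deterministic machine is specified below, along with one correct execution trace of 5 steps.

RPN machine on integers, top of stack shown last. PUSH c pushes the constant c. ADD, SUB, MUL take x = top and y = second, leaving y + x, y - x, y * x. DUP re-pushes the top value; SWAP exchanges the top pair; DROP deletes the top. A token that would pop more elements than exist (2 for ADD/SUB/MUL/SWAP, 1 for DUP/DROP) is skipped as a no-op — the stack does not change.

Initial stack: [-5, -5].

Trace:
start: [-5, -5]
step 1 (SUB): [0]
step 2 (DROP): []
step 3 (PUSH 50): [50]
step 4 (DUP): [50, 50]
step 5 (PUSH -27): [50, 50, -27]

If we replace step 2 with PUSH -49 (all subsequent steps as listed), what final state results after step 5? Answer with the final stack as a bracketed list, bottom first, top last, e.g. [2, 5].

(re-executing from step 2 with the substitution; state before step 2: [0])
step 2 (PUSH -49): [0, -49]
step 3 (PUSH 50): [0, -49, 50]
step 4 (DUP): [0, -49, 50, 50]
step 5 (PUSH -27): [0, -49, 50, 50, -27]

[0, -49, 50, 50, -27]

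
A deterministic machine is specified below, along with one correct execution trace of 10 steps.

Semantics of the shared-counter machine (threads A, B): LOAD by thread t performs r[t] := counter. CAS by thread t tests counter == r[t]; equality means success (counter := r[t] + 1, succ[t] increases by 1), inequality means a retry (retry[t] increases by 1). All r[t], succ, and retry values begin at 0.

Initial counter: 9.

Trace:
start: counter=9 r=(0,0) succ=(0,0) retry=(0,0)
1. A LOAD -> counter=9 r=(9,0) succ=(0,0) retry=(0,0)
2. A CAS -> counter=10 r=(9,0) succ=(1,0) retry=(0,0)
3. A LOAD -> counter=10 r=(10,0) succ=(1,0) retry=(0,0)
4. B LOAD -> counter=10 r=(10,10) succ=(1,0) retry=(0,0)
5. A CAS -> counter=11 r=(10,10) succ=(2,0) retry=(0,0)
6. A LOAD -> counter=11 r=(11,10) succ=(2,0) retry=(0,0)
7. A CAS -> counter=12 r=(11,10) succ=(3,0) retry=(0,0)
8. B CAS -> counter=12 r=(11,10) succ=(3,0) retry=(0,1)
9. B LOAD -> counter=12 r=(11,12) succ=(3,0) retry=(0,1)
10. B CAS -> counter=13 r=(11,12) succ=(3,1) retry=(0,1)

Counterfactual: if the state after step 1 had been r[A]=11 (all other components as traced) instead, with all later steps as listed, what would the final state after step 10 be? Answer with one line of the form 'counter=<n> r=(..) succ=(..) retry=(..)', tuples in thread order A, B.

state after step 1 := counter=9 r=(11,0) succ=(0,0) retry=(0,0)
2. A CAS -> counter=9 r=(11,0) succ=(0,0) retry=(1,0)
3. A LOAD -> counter=9 r=(9,0) succ=(0,0) retry=(1,0)
4. B LOAD -> counter=9 r=(9,9) succ=(0,0) retry=(1,0)
5. A CAS -> counter=10 r=(9,9) succ=(1,0) retry=(1,0)
6. A LOAD -> counter=10 r=(10,9) succ=(1,0) retry=(1,0)
7. A CAS -> counter=11 r=(10,9) succ=(2,0) retry=(1,0)
8. B CAS -> counter=11 r=(10,9) succ=(2,0) retry=(1,1)
9. B LOAD -> counter=11 r=(10,11) succ=(2,0) retry=(1,1)
10. B CAS -> counter=12 r=(10,11) succ=(2,1) retry=(1,1)

counter=12 r=(10,11) succ=(2,1) retry=(1,1)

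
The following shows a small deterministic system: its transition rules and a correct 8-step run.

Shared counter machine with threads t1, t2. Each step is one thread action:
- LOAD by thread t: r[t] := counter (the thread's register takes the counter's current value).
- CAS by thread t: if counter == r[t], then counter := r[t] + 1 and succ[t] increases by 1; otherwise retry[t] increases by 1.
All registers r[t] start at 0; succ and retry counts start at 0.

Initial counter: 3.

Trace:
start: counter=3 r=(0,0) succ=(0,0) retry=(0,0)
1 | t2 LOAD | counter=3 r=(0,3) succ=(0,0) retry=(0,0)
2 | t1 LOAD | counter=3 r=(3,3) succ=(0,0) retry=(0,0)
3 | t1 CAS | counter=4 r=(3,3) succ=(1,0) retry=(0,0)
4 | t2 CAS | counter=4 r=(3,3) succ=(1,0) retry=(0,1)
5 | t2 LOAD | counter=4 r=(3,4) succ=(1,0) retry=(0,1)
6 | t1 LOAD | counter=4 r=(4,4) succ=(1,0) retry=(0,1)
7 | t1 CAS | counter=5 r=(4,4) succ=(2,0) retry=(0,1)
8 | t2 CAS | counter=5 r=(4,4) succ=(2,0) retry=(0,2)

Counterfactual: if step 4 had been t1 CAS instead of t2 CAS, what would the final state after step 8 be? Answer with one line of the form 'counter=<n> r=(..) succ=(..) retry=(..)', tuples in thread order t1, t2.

counter=5 r=(4,4) succ=(2,0) retry=(1,1)

(re-executing from step 4 with the substitution; state before step 4: counter=4 r=(3,3) succ=(1,0) retry=(0,0))
4 | t1 CAS | counter=4 r=(3,3) succ=(1,0) retry=(1,0)
5 | t2 LOAD | counter=4 r=(3,4) succ=(1,0) retry=(1,0)
6 | t1 LOAD | counter=4 r=(4,4) succ=(1,0) retry=(1,0)
7 | t1 CAS | counter=5 r=(4,4) succ=(2,0) retry=(1,0)
8 | t2 CAS | counter=5 r=(4,4) succ=(2,0) retry=(1,1)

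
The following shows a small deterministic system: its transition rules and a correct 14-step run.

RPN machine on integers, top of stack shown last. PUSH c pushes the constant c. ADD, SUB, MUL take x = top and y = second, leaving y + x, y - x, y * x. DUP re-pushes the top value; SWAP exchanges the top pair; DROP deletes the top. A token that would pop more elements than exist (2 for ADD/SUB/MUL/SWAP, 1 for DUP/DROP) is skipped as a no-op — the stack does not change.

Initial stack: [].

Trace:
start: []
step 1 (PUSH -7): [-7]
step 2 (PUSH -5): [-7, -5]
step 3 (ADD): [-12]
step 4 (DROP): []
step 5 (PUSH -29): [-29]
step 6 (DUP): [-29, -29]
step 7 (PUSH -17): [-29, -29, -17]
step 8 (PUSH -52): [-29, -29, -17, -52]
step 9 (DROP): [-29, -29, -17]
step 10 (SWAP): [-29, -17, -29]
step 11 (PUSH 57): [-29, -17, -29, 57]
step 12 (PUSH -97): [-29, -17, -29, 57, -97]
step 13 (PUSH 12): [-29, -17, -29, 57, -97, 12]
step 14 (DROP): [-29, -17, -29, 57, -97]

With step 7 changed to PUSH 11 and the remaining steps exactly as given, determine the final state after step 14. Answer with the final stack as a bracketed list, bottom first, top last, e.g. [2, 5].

(re-executing from step 7 with the substitution; state before step 7: [-29, -29])
step 7 (PUSH 11): [-29, -29, 11]
step 8 (PUSH -52): [-29, -29, 11, -52]
step 9 (DROP): [-29, -29, 11]
step 10 (SWAP): [-29, 11, -29]
step 11 (PUSH 57): [-29, 11, -29, 57]
step 12 (PUSH -97): [-29, 11, -29, 57, -97]
step 13 (PUSH 12): [-29, 11, -29, 57, -97, 12]
step 14 (DROP): [-29, 11, -29, 57, -97]

[-29, 11, -29, 57, -97]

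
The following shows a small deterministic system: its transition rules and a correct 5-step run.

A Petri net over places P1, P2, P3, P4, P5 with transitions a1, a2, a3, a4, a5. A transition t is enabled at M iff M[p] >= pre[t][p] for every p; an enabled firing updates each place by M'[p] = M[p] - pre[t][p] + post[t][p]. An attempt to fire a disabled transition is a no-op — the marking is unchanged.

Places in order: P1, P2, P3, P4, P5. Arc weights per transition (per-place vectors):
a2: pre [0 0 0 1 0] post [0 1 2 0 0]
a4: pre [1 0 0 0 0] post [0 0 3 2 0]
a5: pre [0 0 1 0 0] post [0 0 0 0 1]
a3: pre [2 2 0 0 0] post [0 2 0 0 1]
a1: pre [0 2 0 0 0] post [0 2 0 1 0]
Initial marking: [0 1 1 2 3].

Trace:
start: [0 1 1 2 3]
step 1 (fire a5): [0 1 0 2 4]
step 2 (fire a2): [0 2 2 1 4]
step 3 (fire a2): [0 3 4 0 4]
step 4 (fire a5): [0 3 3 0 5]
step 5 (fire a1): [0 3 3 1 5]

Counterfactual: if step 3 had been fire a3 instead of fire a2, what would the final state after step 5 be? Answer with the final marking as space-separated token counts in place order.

0 2 1 2 5

(re-executing from step 3 with the substitution; state before step 3: [0 2 2 1 4])
step 3 (fire a3): [0 2 2 1 4]
step 4 (fire a5): [0 2 1 1 5]
step 5 (fire a1): [0 2 1 2 5]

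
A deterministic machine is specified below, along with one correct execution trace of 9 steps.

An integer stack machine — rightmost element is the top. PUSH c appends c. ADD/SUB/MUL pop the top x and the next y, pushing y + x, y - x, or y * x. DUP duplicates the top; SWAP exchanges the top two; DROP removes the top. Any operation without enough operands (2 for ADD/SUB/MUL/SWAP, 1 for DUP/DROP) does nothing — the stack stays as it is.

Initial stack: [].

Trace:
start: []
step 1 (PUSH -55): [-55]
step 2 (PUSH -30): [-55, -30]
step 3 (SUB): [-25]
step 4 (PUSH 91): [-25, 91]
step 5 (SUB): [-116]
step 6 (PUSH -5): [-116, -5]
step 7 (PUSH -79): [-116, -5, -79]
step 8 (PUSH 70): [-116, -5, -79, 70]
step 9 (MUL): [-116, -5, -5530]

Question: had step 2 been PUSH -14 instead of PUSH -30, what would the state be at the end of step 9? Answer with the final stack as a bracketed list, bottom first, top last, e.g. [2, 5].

[-132, -5, -5530]

(re-executing from step 2 with the substitution; state before step 2: [-55])
step 2 (PUSH -14): [-55, -14]
step 3 (SUB): [-41]
step 4 (PUSH 91): [-41, 91]
step 5 (SUB): [-132]
step 6 (PUSH -5): [-132, -5]
step 7 (PUSH -79): [-132, -5, -79]
step 8 (PUSH 70): [-132, -5, -79, 70]
step 9 (MUL): [-132, -5, -5530]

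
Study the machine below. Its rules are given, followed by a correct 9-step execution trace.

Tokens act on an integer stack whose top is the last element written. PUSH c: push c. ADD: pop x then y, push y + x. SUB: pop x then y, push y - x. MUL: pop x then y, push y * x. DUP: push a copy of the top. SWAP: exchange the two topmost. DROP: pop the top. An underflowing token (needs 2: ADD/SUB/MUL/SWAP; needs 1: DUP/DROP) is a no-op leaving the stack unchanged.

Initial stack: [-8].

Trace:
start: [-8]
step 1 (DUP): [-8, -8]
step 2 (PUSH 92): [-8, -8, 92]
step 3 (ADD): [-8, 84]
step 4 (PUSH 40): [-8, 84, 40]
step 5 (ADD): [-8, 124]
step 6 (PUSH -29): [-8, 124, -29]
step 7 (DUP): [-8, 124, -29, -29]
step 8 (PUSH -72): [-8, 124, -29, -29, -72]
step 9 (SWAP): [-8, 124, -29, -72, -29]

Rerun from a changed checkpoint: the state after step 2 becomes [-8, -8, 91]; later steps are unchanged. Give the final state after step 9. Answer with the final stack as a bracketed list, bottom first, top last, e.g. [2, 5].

state after step 2 := [-8, -8, 91]
step 3 (ADD): [-8, 83]
step 4 (PUSH 40): [-8, 83, 40]
step 5 (ADD): [-8, 123]
step 6 (PUSH -29): [-8, 123, -29]
step 7 (DUP): [-8, 123, -29, -29]
step 8 (PUSH -72): [-8, 123, -29, -29, -72]
step 9 (SWAP): [-8, 123, -29, -72, -29]

[-8, 123, -29, -72, -29]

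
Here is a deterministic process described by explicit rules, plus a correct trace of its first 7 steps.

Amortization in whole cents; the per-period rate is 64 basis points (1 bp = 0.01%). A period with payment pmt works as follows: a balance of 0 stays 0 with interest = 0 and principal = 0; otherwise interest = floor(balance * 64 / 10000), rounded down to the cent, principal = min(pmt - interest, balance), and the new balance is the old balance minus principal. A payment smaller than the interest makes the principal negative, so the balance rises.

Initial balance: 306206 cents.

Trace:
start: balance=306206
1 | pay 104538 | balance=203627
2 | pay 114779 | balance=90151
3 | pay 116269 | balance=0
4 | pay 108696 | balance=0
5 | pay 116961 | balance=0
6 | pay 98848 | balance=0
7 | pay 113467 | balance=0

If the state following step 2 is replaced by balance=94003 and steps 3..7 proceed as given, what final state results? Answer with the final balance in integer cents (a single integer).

state after step 2 := balance=94003
3 | pay 116269 | balance=0
4 | pay 108696 | balance=0
5 | pay 116961 | balance=0
6 | pay 98848 | balance=0
7 | pay 113467 | balance=0

0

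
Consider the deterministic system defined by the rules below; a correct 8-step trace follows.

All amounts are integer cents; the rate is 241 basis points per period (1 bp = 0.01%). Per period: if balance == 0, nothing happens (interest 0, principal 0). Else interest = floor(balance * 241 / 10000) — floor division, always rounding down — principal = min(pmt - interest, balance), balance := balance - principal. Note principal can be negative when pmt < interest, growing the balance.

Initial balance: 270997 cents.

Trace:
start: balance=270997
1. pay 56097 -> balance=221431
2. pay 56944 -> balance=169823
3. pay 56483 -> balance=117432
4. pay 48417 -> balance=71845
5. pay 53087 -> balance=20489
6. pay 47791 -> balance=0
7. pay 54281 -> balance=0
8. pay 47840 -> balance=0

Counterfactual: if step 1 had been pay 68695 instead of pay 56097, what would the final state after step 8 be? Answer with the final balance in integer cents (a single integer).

(re-executing from step 1 with the substitution; state before step 1: balance=270997)
1. pay 68695 -> balance=208833
2. pay 56944 -> balance=156921
3. pay 56483 -> balance=104219
4. pay 48417 -> balance=58313
5. pay 53087 -> balance=6631
6. pay 47791 -> balance=0
7. pay 54281 -> balance=0
8. pay 47840 -> balance=0

0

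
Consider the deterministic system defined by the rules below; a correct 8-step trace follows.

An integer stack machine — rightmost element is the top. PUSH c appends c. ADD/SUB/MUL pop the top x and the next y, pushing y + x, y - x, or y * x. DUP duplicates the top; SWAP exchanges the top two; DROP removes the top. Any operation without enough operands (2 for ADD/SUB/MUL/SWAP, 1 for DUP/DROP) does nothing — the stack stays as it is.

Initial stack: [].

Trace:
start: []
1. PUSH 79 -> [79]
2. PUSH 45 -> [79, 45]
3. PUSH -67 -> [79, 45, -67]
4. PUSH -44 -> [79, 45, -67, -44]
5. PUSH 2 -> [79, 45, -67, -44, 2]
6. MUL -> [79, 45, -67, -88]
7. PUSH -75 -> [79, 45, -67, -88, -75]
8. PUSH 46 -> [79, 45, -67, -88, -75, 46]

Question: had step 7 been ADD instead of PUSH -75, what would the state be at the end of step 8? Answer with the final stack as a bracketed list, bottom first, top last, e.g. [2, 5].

[79, 45, -155, 46]

(re-executing from step 7 with the substitution; state before step 7: [79, 45, -67, -88])
7. ADD -> [79, 45, -155]
8. PUSH 46 -> [79, 45, -155, 46]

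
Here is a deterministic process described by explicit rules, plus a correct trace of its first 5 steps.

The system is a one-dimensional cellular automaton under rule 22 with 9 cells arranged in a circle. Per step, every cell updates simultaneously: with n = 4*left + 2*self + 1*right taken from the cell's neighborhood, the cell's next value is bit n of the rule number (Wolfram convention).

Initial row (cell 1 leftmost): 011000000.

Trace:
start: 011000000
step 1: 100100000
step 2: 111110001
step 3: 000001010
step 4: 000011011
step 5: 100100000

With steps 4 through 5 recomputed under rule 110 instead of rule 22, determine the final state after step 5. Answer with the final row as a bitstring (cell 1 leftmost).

000110010

(re-executing steps 4..5 under rule 110; state before step 4: 000001010)
step 4: 000011110
step 5: 000110010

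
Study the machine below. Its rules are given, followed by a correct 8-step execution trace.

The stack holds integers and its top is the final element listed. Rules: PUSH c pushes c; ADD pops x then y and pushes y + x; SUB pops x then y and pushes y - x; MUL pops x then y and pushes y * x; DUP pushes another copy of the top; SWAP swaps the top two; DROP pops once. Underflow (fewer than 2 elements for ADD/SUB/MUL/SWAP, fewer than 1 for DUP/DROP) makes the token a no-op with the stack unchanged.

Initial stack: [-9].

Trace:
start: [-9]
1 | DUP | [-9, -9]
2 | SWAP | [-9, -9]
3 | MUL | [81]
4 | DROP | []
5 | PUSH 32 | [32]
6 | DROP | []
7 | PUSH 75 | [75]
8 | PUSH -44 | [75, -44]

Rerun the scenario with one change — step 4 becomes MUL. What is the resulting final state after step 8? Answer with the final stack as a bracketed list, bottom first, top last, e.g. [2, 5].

[81, 75, -44]

(re-executing from step 4 with the substitution; state before step 4: [81])
4 | MUL | [81]
5 | PUSH 32 | [81, 32]
6 | DROP | [81]
7 | PUSH 75 | [81, 75]
8 | PUSH -44 | [81, 75, -44]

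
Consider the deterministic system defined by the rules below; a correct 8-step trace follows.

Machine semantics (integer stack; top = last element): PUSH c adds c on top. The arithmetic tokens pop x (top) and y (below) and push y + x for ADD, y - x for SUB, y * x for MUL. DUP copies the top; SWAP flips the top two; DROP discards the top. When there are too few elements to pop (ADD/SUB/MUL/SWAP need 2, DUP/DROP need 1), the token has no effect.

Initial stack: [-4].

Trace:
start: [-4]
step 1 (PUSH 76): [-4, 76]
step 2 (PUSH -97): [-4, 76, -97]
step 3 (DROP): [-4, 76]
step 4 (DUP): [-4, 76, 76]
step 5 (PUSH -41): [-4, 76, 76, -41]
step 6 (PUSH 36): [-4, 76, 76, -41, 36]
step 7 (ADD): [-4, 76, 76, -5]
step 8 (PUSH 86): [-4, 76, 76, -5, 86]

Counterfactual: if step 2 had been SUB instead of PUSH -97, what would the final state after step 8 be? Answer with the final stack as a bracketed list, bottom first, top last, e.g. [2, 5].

(re-executing from step 2 with the substitution; state before step 2: [-4, 76])
step 2 (SUB): [-80]
step 3 (DROP): []
step 4 (DUP): []
step 5 (PUSH -41): [-41]
step 6 (PUSH 36): [-41, 36]
step 7 (ADD): [-5]
step 8 (PUSH 86): [-5, 86]

[-5, 86]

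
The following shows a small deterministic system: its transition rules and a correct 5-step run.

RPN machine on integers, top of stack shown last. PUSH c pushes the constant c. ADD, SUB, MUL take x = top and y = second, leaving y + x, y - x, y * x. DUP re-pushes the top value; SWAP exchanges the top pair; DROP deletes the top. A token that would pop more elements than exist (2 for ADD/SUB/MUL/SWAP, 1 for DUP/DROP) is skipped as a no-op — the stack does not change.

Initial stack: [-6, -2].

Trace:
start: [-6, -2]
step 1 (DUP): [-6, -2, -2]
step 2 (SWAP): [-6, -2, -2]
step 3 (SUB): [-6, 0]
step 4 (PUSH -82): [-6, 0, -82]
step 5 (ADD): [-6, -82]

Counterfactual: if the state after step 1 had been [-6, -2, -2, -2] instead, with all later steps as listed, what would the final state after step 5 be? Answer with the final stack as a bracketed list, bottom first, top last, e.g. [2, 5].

state after step 1 := [-6, -2, -2, -2]
step 2 (SWAP): [-6, -2, -2, -2]
step 3 (SUB): [-6, -2, 0]
step 4 (PUSH -82): [-6, -2, 0, -82]
step 5 (ADD): [-6, -2, -82]

[-6, -2, -82]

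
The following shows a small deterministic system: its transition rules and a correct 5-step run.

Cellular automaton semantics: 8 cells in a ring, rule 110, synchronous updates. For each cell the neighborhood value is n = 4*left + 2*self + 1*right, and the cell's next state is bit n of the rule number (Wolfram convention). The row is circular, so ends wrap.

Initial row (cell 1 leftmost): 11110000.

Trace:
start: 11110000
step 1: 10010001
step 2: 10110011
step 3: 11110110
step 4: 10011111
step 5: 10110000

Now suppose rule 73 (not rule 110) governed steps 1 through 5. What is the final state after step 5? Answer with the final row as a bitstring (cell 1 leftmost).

(re-executing steps 1..5 under rule 73; state before step 1: 11110000)
step 1: 10010110
step 2: 00000110
step 3: 11110110
step 4: 10010110
step 5: 00000110

00000110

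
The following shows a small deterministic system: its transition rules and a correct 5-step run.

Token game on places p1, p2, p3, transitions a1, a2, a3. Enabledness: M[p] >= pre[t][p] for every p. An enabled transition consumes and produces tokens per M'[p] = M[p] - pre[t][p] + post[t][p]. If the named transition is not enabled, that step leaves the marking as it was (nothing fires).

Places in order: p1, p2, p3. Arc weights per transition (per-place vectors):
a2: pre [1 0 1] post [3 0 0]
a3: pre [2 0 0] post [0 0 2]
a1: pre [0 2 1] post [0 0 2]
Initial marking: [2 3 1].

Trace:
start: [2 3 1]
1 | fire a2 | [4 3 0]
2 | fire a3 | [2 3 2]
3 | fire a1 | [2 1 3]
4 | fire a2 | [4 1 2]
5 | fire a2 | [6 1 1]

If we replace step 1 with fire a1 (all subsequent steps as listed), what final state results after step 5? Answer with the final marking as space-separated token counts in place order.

(re-executing from step 1 with the substitution; state before step 1: [2 3 1])
1 | fire a1 | [2 1 2]
2 | fire a3 | [0 1 4]
3 | fire a1 | [0 1 4]
4 | fire a2 | [0 1 4]
5 | fire a2 | [0 1 4]

0 1 4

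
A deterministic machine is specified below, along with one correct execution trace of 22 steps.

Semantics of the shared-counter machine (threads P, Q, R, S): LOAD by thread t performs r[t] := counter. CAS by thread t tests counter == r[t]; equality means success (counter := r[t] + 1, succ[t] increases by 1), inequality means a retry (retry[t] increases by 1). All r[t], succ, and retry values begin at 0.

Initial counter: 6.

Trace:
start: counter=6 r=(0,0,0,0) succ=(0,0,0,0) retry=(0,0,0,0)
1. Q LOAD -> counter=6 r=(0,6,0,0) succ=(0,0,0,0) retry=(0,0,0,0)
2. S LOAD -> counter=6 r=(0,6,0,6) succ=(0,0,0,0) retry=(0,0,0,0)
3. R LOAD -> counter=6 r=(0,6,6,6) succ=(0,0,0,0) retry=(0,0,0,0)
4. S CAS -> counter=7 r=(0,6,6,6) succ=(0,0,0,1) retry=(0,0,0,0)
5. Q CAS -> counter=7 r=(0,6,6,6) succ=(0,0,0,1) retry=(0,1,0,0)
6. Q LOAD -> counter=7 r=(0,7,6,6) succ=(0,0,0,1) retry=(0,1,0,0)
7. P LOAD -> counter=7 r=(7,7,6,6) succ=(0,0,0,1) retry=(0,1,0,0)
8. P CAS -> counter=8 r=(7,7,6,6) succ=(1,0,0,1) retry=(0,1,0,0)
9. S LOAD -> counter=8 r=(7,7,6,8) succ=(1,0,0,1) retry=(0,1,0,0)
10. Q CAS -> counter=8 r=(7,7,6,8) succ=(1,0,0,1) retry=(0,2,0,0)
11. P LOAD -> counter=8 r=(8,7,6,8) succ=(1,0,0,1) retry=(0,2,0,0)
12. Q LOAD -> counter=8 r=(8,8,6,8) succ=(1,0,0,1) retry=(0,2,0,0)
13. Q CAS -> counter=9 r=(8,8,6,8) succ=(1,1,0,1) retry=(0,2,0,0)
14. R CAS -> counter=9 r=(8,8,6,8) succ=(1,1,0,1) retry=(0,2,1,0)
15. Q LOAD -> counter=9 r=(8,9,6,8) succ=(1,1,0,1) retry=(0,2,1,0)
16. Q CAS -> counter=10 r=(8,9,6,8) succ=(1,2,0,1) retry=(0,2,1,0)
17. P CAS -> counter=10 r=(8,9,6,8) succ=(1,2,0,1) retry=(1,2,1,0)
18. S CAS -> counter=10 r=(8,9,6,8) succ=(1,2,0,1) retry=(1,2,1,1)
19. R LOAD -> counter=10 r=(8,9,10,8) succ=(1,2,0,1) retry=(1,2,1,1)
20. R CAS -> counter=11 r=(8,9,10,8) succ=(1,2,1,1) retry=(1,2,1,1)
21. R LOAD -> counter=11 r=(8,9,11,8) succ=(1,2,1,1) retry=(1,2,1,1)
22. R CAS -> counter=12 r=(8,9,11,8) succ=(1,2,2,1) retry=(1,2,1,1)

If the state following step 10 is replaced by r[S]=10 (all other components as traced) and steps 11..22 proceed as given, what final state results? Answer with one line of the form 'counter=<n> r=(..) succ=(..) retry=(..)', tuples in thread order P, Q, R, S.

counter=13 r=(8,9,12,10) succ=(1,2,2,2) retry=(1,2,1,0)

state after step 10 := counter=8 r=(7,7,6,10) succ=(1,0,0,1) retry=(0,2,0,0)
11. P LOAD -> counter=8 r=(8,7,6,10) succ=(1,0,0,1) retry=(0,2,0,0)
12. Q LOAD -> counter=8 r=(8,8,6,10) succ=(1,0,0,1) retry=(0,2,0,0)
13. Q CAS -> counter=9 r=(8,8,6,10) succ=(1,1,0,1) retry=(0,2,0,0)
14. R CAS -> counter=9 r=(8,8,6,10) succ=(1,1,0,1) retry=(0,2,1,0)
15. Q LOAD -> counter=9 r=(8,9,6,10) succ=(1,1,0,1) retry=(0,2,1,0)
16. Q CAS -> counter=10 r=(8,9,6,10) succ=(1,2,0,1) retry=(0,2,1,0)
17. P CAS -> counter=10 r=(8,9,6,10) succ=(1,2,0,1) retry=(1,2,1,0)
18. S CAS -> counter=11 r=(8,9,6,10) succ=(1,2,0,2) retry=(1,2,1,0)
19. R LOAD -> counter=11 r=(8,9,11,10) succ=(1,2,0,2) retry=(1,2,1,0)
20. R CAS -> counter=12 r=(8,9,11,10) succ=(1,2,1,2) retry=(1,2,1,0)
21. R LOAD -> counter=12 r=(8,9,12,10) succ=(1,2,1,2) retry=(1,2,1,0)
22. R CAS -> counter=13 r=(8,9,12,10) succ=(1,2,2,2) retry=(1,2,1,0)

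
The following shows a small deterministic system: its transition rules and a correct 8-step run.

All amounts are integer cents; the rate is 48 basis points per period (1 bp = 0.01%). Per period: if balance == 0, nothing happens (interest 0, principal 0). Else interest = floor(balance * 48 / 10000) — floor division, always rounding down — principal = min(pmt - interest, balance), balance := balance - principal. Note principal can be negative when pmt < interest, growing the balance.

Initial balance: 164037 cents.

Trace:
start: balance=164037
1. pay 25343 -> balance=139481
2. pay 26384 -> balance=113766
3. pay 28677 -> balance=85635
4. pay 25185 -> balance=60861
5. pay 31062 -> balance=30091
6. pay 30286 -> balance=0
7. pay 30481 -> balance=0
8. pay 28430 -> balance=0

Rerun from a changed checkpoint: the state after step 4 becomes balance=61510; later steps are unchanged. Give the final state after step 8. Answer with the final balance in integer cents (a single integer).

0

state after step 4 := balance=61510
5. pay 31062 -> balance=30743
6. pay 30286 -> balance=604
7. pay 30481 -> balance=0
8. pay 28430 -> balance=0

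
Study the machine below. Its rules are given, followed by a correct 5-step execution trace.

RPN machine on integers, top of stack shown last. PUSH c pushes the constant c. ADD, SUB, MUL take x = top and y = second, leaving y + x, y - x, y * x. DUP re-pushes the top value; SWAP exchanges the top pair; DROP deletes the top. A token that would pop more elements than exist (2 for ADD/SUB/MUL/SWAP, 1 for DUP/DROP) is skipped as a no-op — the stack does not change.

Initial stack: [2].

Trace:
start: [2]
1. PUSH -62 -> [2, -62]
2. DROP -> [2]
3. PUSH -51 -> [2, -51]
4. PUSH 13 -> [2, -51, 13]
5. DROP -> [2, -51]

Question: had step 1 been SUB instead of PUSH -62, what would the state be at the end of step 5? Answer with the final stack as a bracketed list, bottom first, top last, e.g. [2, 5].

[-51]

(re-executing from step 1 with the substitution; state before step 1: [2])
1. SUB -> [2]
2. DROP -> []
3. PUSH -51 -> [-51]
4. PUSH 13 -> [-51, 13]
5. DROP -> [-51]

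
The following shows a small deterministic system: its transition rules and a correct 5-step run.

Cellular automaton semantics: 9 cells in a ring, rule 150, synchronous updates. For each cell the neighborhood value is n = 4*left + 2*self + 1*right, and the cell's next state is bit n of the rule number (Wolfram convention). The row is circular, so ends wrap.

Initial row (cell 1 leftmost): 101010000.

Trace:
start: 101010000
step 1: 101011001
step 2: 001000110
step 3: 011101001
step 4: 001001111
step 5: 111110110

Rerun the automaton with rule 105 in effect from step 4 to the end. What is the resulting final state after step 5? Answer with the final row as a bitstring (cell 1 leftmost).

(re-executing steps 4..5 under rule 105; state before step 4: 011101001)
step 4: 110110000
step 5: 111110110

111110110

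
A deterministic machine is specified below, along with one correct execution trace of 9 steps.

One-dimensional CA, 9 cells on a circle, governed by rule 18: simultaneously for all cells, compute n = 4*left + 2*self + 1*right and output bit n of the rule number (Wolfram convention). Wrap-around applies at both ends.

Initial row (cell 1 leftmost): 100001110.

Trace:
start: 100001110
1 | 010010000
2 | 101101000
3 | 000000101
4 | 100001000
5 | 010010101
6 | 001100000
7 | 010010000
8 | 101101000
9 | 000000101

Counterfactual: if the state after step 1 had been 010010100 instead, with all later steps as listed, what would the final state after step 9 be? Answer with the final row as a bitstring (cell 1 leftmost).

000010100

state after step 1 := 010010100
2 | 101100010
3 | 000010100
4 | 000100010
5 | 001010101
6 | 110000000
7 | 001000001
8 | 110100010
9 | 000010100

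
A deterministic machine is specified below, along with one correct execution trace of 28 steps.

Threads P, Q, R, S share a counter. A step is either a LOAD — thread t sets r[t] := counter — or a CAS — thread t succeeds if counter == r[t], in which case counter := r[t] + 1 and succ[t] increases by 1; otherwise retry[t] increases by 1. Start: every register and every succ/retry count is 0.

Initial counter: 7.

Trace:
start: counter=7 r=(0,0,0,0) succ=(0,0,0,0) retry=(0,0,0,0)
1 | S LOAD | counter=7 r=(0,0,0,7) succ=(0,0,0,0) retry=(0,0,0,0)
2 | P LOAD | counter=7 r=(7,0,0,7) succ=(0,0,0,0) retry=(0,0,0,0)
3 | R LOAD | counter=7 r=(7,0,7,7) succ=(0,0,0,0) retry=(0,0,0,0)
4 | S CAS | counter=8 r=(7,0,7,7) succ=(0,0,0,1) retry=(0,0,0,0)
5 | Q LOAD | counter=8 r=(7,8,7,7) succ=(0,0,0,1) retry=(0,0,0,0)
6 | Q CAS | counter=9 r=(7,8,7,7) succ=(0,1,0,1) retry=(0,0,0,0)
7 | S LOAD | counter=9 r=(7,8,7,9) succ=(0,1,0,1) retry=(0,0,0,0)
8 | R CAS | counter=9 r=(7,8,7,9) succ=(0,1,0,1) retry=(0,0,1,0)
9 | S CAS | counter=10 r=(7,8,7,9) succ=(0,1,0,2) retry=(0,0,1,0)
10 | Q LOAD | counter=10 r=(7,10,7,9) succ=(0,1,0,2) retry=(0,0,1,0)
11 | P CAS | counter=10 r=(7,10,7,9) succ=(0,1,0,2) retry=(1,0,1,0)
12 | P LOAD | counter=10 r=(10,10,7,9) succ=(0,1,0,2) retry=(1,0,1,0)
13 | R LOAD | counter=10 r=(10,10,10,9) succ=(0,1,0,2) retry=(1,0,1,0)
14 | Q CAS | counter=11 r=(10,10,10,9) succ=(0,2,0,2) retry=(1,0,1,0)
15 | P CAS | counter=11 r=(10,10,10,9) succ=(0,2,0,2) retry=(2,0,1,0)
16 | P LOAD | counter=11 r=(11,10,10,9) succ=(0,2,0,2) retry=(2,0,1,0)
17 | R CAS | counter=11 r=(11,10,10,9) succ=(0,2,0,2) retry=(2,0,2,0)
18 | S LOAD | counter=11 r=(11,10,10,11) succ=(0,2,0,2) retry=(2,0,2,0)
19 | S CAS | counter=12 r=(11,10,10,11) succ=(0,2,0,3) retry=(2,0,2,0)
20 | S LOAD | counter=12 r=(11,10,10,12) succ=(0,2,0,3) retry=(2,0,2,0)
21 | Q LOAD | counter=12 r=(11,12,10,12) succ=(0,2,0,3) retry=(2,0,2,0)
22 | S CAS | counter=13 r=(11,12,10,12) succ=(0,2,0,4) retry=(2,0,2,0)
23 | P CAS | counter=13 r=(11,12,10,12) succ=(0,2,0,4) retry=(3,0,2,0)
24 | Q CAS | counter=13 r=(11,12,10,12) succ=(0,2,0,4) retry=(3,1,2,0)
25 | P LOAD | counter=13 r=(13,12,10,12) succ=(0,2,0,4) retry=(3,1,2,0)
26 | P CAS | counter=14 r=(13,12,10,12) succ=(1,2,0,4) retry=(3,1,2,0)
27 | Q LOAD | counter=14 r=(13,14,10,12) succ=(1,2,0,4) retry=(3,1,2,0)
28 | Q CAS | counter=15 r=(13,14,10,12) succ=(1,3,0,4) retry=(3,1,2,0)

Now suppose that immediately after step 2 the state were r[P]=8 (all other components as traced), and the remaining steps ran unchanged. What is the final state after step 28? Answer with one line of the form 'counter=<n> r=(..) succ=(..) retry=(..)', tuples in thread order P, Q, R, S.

state after step 2 := counter=7 r=(8,0,0,7) succ=(0,0,0,0) retry=(0,0,0,0)
3 | R LOAD | counter=7 r=(8,0,7,7) succ=(0,0,0,0) retry=(0,0,0,0)
4 | S CAS | counter=8 r=(8,0,7,7) succ=(0,0,0,1) retry=(0,0,0,0)
5 | Q LOAD | counter=8 r=(8,8,7,7) succ=(0,0,0,1) retry=(0,0,0,0)
6 | Q CAS | counter=9 r=(8,8,7,7) succ=(0,1,0,1) retry=(0,0,0,0)
7 | S LOAD | counter=9 r=(8,8,7,9) succ=(0,1,0,1) retry=(0,0,0,0)
8 | R CAS | counter=9 r=(8,8,7,9) succ=(0,1,0,1) retry=(0,0,1,0)
9 | S CAS | counter=10 r=(8,8,7,9) succ=(0,1,0,2) retry=(0,0,1,0)
10 | Q LOAD | counter=10 r=(8,10,7,9) succ=(0,1,0,2) retry=(0,0,1,0)
11 | P CAS | counter=10 r=(8,10,7,9) succ=(0,1,0,2) retry=(1,0,1,0)
12 | P LOAD | counter=10 r=(10,10,7,9) succ=(0,1,0,2) retry=(1,0,1,0)
13 | R LOAD | counter=10 r=(10,10,10,9) succ=(0,1,0,2) retry=(1,0,1,0)
14 | Q CAS | counter=11 r=(10,10,10,9) succ=(0,2,0,2) retry=(1,0,1,0)
15 | P CAS | counter=11 r=(10,10,10,9) succ=(0,2,0,2) retry=(2,0,1,0)
16 | P LOAD | counter=11 r=(11,10,10,9) succ=(0,2,0,2) retry=(2,0,1,0)
17 | R CAS | counter=11 r=(11,10,10,9) succ=(0,2,0,2) retry=(2,0,2,0)
18 | S LOAD | counter=11 r=(11,10,10,11) succ=(0,2,0,2) retry=(2,0,2,0)
19 | S CAS | counter=12 r=(11,10,10,11) succ=(0,2,0,3) retry=(2,0,2,0)
20 | S LOAD | counter=12 r=(11,10,10,12) succ=(0,2,0,3) retry=(2,0,2,0)
21 | Q LOAD | counter=12 r=(11,12,10,12) succ=(0,2,0,3) retry=(2,0,2,0)
22 | S CAS | counter=13 r=(11,12,10,12) succ=(0,2,0,4) retry=(2,0,2,0)
23 | P CAS | counter=13 r=(11,12,10,12) succ=(0,2,0,4) retry=(3,0,2,0)
24 | Q CAS | counter=13 r=(11,12,10,12) succ=(0,2,0,4) retry=(3,1,2,0)
25 | P LOAD | counter=13 r=(13,12,10,12) succ=(0,2,0,4) retry=(3,1,2,0)
26 | P CAS | counter=14 r=(13,12,10,12) succ=(1,2,0,4) retry=(3,1,2,0)
27 | Q LOAD | counter=14 r=(13,14,10,12) succ=(1,2,0,4) retry=(3,1,2,0)
28 | Q CAS | counter=15 r=(13,14,10,12) succ=(1,3,0,4) retry=(3,1,2,0)

counter=15 r=(13,14,10,12) succ=(1,3,0,4) retry=(3,1,2,0)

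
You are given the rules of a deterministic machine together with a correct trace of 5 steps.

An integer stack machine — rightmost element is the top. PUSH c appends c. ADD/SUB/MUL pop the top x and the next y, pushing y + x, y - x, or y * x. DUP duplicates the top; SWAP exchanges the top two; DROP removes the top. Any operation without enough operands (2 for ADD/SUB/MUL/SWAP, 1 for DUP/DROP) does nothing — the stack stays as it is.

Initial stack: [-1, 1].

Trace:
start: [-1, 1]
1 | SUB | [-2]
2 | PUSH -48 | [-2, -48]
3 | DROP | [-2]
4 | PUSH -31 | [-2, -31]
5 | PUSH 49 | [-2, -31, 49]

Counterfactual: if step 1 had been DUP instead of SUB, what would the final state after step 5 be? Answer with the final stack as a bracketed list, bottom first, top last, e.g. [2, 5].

(re-executing from step 1 with the substitution; state before step 1: [-1, 1])
1 | DUP | [-1, 1, 1]
2 | PUSH -48 | [-1, 1, 1, -48]
3 | DROP | [-1, 1, 1]
4 | PUSH -31 | [-1, 1, 1, -31]
5 | PUSH 49 | [-1, 1, 1, -31, 49]

[-1, 1, 1, -31, 49]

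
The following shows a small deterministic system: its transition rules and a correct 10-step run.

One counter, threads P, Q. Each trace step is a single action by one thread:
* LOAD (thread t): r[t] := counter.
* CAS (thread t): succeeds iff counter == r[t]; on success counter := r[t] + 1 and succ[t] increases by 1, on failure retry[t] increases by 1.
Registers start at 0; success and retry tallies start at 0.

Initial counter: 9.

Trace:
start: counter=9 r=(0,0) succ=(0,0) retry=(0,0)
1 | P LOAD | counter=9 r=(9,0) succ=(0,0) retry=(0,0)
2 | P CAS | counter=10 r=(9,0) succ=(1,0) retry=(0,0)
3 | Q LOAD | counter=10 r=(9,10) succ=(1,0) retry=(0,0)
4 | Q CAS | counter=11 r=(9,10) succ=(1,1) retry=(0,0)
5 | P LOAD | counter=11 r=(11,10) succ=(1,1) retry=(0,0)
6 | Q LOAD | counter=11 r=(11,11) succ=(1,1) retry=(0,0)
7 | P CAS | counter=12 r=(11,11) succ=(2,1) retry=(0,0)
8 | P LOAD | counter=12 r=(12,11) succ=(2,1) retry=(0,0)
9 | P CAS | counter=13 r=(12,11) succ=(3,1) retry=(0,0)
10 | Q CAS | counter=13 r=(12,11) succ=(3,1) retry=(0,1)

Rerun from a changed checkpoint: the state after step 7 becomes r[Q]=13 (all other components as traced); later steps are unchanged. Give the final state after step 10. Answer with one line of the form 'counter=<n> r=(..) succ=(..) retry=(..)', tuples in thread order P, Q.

state after step 7 := counter=12 r=(11,13) succ=(2,1) retry=(0,0)
8 | P LOAD | counter=12 r=(12,13) succ=(2,1) retry=(0,0)
9 | P CAS | counter=13 r=(12,13) succ=(3,1) retry=(0,0)
10 | Q CAS | counter=14 r=(12,13) succ=(3,2) retry=(0,0)

counter=14 r=(12,13) succ=(3,2) retry=(0,0)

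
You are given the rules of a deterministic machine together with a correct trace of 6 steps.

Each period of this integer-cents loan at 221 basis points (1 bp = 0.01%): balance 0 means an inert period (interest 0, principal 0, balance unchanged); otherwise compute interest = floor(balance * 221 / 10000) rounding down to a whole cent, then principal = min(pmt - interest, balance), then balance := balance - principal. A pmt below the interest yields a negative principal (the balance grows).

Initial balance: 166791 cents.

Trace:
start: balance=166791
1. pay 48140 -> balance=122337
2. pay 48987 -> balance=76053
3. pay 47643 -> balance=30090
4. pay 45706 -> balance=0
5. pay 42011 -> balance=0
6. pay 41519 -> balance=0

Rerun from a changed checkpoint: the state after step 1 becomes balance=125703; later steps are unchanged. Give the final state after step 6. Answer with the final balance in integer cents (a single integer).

state after step 1 := balance=125703
2. pay 48987 -> balance=79494
3. pay 47643 -> balance=33607
4. pay 45706 -> balance=0
5. pay 42011 -> balance=0
6. pay 41519 -> balance=0

0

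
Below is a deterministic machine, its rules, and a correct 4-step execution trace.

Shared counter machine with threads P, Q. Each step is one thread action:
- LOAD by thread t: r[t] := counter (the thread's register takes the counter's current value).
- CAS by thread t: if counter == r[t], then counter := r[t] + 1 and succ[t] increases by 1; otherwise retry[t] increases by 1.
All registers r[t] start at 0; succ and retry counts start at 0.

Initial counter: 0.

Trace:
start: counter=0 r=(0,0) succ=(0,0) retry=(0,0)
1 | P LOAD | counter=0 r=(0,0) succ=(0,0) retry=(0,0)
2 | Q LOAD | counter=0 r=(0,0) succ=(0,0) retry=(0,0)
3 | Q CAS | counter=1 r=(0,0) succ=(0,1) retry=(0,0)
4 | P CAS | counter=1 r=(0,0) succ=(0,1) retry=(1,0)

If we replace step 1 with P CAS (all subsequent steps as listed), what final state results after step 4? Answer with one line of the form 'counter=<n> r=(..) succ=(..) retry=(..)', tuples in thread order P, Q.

counter=2 r=(0,1) succ=(1,1) retry=(1,0)

(re-executing from step 1 with the substitution; state before step 1: counter=0 r=(0,0) succ=(0,0) retry=(0,0))
1 | P CAS | counter=1 r=(0,0) succ=(1,0) retry=(0,0)
2 | Q LOAD | counter=1 r=(0,1) succ=(1,0) retry=(0,0)
3 | Q CAS | counter=2 r=(0,1) succ=(1,1) retry=(0,0)
4 | P CAS | counter=2 r=(0,1) succ=(1,1) retry=(1,0)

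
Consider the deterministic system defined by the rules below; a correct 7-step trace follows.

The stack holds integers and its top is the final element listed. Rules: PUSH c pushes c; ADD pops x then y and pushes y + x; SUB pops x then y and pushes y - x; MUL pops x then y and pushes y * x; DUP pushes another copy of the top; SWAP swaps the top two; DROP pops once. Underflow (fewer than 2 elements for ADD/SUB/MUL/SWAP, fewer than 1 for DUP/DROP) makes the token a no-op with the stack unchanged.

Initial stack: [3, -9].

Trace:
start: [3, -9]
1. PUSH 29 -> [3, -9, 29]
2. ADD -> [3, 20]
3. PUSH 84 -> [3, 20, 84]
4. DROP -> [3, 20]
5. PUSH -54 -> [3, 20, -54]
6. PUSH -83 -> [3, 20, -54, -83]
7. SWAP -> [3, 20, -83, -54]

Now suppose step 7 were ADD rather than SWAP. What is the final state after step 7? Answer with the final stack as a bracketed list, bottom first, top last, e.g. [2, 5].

(re-executing from step 7 with the substitution; state before step 7: [3, 20, -54, -83])
7. ADD -> [3, 20, -137]

[3, 20, -137]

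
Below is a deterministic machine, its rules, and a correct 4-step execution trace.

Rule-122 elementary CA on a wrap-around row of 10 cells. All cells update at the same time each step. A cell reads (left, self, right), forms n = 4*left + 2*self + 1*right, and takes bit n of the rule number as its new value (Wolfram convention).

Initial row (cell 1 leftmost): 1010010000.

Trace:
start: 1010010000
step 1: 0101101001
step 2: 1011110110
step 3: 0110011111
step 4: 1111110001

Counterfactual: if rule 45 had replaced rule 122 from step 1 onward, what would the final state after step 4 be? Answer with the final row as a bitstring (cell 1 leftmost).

(re-executing steps 1..4 under rule 45; state before step 1: 1010010000)
step 1: 1110010110
step 2: 1000011101
step 3: 0011010011
step 4: 0010110010

0010110010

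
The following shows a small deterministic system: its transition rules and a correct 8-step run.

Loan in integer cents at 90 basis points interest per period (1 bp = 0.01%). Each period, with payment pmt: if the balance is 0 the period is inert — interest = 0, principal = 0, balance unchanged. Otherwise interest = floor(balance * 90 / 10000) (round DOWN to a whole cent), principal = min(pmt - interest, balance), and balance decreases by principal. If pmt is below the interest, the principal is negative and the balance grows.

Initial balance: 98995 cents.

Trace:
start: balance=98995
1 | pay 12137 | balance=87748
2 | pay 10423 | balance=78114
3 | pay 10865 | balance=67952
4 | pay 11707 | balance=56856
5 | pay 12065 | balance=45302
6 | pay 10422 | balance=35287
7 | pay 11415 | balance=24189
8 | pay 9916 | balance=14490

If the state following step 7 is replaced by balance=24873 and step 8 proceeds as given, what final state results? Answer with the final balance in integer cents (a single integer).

state after step 7 := balance=24873
8 | pay 9916 | balance=15180

15180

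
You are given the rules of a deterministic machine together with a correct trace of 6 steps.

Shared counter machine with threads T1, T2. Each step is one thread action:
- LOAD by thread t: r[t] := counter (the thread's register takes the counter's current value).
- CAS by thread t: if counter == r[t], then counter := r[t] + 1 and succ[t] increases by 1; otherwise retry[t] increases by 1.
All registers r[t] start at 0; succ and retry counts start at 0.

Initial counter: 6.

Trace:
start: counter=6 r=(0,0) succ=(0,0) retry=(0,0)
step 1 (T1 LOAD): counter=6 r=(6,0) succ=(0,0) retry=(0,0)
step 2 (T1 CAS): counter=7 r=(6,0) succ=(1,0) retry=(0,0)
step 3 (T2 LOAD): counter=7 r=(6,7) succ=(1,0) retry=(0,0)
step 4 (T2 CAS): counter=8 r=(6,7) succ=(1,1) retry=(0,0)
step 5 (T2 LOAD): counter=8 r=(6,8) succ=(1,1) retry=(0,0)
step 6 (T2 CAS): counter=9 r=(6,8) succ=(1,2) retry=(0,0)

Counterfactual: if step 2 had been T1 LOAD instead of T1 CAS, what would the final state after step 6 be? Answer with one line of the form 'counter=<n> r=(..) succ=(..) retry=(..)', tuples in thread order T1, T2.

(re-executing from step 2 with the substitution; state before step 2: counter=6 r=(6,0) succ=(0,0) retry=(0,0))
step 2 (T1 LOAD): counter=6 r=(6,0) succ=(0,0) retry=(0,0)
step 3 (T2 LOAD): counter=6 r=(6,6) succ=(0,0) retry=(0,0)
step 4 (T2 CAS): counter=7 r=(6,6) succ=(0,1) retry=(0,0)
step 5 (T2 LOAD): counter=7 r=(6,7) succ=(0,1) retry=(0,0)
step 6 (T2 CAS): counter=8 r=(6,7) succ=(0,2) retry=(0,0)

counter=8 r=(6,7) succ=(0,2) retry=(0,0)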